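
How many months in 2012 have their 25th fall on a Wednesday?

3

Check the 25th of each month of 2012: Jan 25: Wed, Feb 25: Sat, Mar 25: Sun, Apr 25: Wed, May 25: Fri, Jun 25: Mon, Jul 25: Wed, Aug 25: Sat, Sep 25: Tue, Oct 25: Thu, Nov 25: Sun, Dec 25: Tue.
Wednesday occurs in January, April, July — 3 months.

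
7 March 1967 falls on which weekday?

January 1, 1967 is a Sunday.
March 7 is day 66 of the year, i.e. 65 days after Jan 1.
65 mod 7 = 2, so advance 2 weekdays from Sunday: Tuesday.

Tuesday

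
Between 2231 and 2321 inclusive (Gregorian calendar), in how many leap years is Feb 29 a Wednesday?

Leap years in 2231–2321: 22 of them.
Feb 29 weekday advances by 5 (mod 7) from one leap year to the next four years later (or differs when a century non-leap intervenes).
Leap-day weekdays: 2232:Wed✓ 2236:Mon 2240:Sat 2244:Thu 2248:Tue 2252:Sun 2256:Fri 2260:Wed✓ 2264:Mon 2268:Sat 2272:Thu 2276:Tue 2280:Sun 2284:Fri 2288:Wed✓ 2292:Mon 2296:Sat 2304:Mon 2308:Sat 2312:Thu 2316:Tue 2320:Sun
Wednesday: 2232, 2260, 2288 → 3.

3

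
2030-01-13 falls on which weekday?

January 1, 2030 is a Tuesday.
January 13 is day 13 of the year, i.e. 12 days after Jan 1.
12 mod 7 = 5, so advance 5 weekdays from Tuesday: Sunday.

Sunday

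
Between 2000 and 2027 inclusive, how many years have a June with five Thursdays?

June has 30 days; it has five Thursdays when Thursday falls among the first (month-length − 28) days — i.e. when June 1 is one of Thursday/Wednesday.
June 1 by year: 2000:Thu✓ 2001:Fri 2002:Sat 2003:Sun 2004:Tue 2005:Wed✓ 2006:Thu✓ 2007:Fri 2008:Sun 2009:Mon 2010:Tue 2011:Wed✓ 2012:Fri 2013:Sat 2014:Sun 2015:Mon 2016:Wed✓ 2017:Thu✓ 2018:Fri 2019:Sat 2020:Mon 2021:Tue 2022:Wed✓ 2023:Thu✓ 2024:Sat 2025:Sun 2026:Mon 2027:Tue
Years with five Thursdays: 2000, 2005, 2006, 2011, 2016, 2017, 2022, 2023 → 8.

8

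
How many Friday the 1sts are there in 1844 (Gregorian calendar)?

Check the 1st of each month of 1844: Jan 1: Mon, Feb 1: Thu, Mar 1: Fri, Apr 1: Mon, May 1: Wed, Jun 1: Sat, Jul 1: Mon, Aug 1: Thu, Sep 1: Sun, Oct 1: Tue, Nov 1: Fri, Dec 1: Sun.
Friday occurs in March, November — 2 months.

2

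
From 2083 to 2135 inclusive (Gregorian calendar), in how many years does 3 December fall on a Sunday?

Track 3 December's weekday year by year (advancing +1, or +2 across a Feb 29):
  2083: Fri  2084: Sun (+2) ✓  2085: Mon (+1)  2086: Tue (+1)  2087: Wed (+1)
  2088: Fri (+2)  2089: Sat (+1)  2090: Sun (+1) ✓  2091: Mon (+1)  2092: Wed (+2)
  2093: Thu (+1)  2094: Fri (+1)  2095: Sat (+1)  2096: Mon (+2)  … (25 more years) …
  2122: Thu (+1)  2123: Fri (+1)  2124: Sun (+2) ✓  2125: Mon (+1)  2126: Tue (+1)
  2127: Wed (+1)  2128: Fri (+2)  2129: Sat (+1)  2130: Sun (+1) ✓  2131: Mon (+1)
  2132: Wed (+2)  2133: Thu (+1)  2134: Fri (+1)  2135: Sat (+1)
Sunday years: 2084, 2090, 2102, 2113, 2119, 2124, 2130 — 7 in total.

7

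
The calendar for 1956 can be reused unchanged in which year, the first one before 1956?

1928

Two years share a calendar iff Jan 1 falls on the same weekday and both are leap or both are common. 1956: Jan 1 is Sunday, leap year.
1955: Jan 1 Saturday, common
1954: Jan 1 Friday, common
1953: Jan 1 Thursday, common
1952: Jan 1 Tuesday, leap
1951: Jan 1 Monday, common
1950: Jan 1 Sunday, common
1949: Jan 1 Saturday, common
1948: Jan 1 Thursday, leap
1947: Jan 1 Wednesday, common
1946: Jan 1 Tuesday, common
1945: Jan 1 Monday, common
1944: Jan 1 Saturday, leap
1943: Jan 1 Friday, common
1942: Jan 1 Thursday, common
1941: Jan 1 Wednesday, common
1940: Jan 1 Monday, leap
1939: Jan 1 Sunday, common
1938: Jan 1 Saturday, common
1937: Jan 1 Friday, common
1936: Jan 1 Wednesday, leap
1935: Jan 1 Tuesday, common
1934: Jan 1 Monday, common
1933: Jan 1 Sunday, common
1932: Jan 1 Friday, leap
1931: Jan 1 Thursday, common
1930: Jan 1 Wednesday, common
1929: Jan 1 Tuesday, common
1928: Jan 1 Sunday, leap
1928 matches on both conditions.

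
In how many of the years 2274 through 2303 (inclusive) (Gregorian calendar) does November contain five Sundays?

9

November has 30 days; it has five Sundays when Sunday falls among the first (month-length − 28) days — i.e. when November 1 is one of Sunday/Saturday.
November 1 by year: 2274:Sun✓ 2275:Mon 2276:Wed 2277:Thu 2278:Fri 2279:Sat✓ 2280:Mon 2281:Tue 2282:Wed 2283:Thu 2284:Sat✓ 2285:Sun✓ 2286:Mon 2287:Tue 2288:Thu 2289:Fri 2290:Sat✓ 2291:Sun✓ 2292:Tue 2293:Wed 2294:Thu 2295:Fri 2296:Sun✓ 2297:Mon 2298:Tue 2299:Wed 2300:Thu 2301:Fri 2302:Sat✓ 2303:Sun✓
Years with five Sundays: 2274, 2279, 2284, 2285, 2290, 2291, 2296, 2302, 2303 → 9.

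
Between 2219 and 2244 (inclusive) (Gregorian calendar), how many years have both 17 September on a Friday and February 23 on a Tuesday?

3

Check each year's weekday for 17 September and February 23:
  2219: Fri/Tue ✓  2220: Sun/Wed  2221: Mon/Fri  2222: Tue/Sat  2223: Wed/Sun  2224: Fri/Mon  2225: Sat/Wed  2226: Sun/Thu  2227: Mon/Fri  2228: Wed/Sat  2229: Thu/Mon  2230: Fri/Tue ✓  2231: Sat/Wed  2232: Mon/Thu  2233: Tue/Sat  2234: Wed/Sun  2235: Thu/Mon  2236: Sat/Tue  2237: Sun/Thu  2238: Mon/Fri  2239: Tue/Sat  2240: Thu/Sun  2241: Fri/Tue ✓  2242: Sat/Wed  2243: Sun/Thu  2244: Tue/Fri
Both conditions hold in: 2219, 2230, 2241 — 3.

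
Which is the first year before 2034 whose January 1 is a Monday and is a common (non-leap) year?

2029

Jan 1 advances by 2 weekdays after a leap year and by 1 after a common year.
2034: Jan 1 is Sunday.
2033: Saturday
2032: Thursday (leap)
2031: Wednesday
2030: Tuesday
2029: Monday
2029 begins on a Monday and is a common year.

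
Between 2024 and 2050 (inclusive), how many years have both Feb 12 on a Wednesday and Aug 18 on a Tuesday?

1

Check each year's weekday for Feb 12 and Aug 18:
  2024: Mon/Sun  2025: Wed/Mon  2026: Thu/Tue  2027: Fri/Wed  2028: Sat/Fri  2029: Mon/Sat  2030: Tue/Sun  2031: Wed/Mon  2032: Thu/Wed  2033: Sat/Thu  2034: Sun/Fri  2035: Mon/Sat  2036: Tue/Mon  2037: Thu/Tue  2038: Fri/Wed  2039: Sat/Thu  2040: Sun/Sat  2041: Tue/Sun  2042: Wed/Mon  2043: Thu/Tue  2044: Fri/Thu  2045: Sun/Fri  2046: Mon/Sat  2047: Tue/Sun  2048: Wed/Tue ✓  2049: Fri/Wed  2050: Sat/Thu
Both conditions hold in: 2048 — 1.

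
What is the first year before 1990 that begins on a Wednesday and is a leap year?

1964

Jan 1 advances by 2 weekdays after a leap year and by 1 after a common year.
1990: Jan 1 is Monday.
1989: Sunday
1988: Friday (leap)
1987: Thursday
1986: Wednesday
1985: Tuesday
1984: Sunday (leap)
1983: Saturday
1982: Friday
1981: Thursday
1980: Tuesday (leap)
1979: Monday
1978: Sunday
1977: Saturday
1976: Thursday (leap)
1975: Wednesday
1974: Tuesday
1973: Monday
1972: Saturday (leap)
1971: Friday
1970: Thursday
1969: Wednesday
1968: Monday (leap)
1967: Sunday
1966: Saturday
1965: Friday
1964: Wednesday (leap)
1964 begins on a Wednesday and is a leap year.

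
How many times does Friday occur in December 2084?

5

December 2084 has 31 days and begins on Friday.
The first Friday is December 1.
Fridays fall on 1, 8, 15, 22, 29 — that's 5.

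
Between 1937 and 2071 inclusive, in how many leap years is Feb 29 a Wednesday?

Leap years in 1937–2071: 33 of them.
Feb 29 weekday advances by 5 (mod 7) from one leap year to the next four years later (or differs when a century non-leap intervenes).
Leap-day weekdays: 1940:Thu 1944:Tue 1948:Sun 1952:Fri 1956:Wed✓ 1960:Mon 1964:Sat 1968:Thu 1972:Tue 1976:Sun 1980:Fri 1984:Wed✓ 1988:Mon …(7 more)… 2020:Sat 2024:Thu 2028:Tue 2032:Sun 2036:Fri 2040:Wed✓ 2044:Mon 2048:Sat 2052:Thu 2056:Tue 2060:Sun 2064:Fri 2068:Wed✓
Wednesday: 1956, 1984, 2012, 2040, 2068 → 5.

5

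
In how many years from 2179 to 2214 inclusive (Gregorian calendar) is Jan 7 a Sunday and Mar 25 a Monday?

0

Check each year's weekday for Jan 7 and Mar 25:
  2179: Thu/Thu  2180: Fri/Sat  2181: Sun/Sun  2182: Mon/Mon  2183: Tue/Tue  2184: Wed/Thu  2185: Fri/Fri  2186: Sat/Sat  2187: Sun/Sun  2188: Mon/Tue  2189: Wed/Wed  2190: Thu/Thu  2191: Fri/Fri  2192: Sat/Sun  …(8 more)…  2201: Wed/Wed  2202: Thu/Thu  2203: Fri/Fri  2204: Sat/Sun  2205: Mon/Mon  2206: Tue/Tue  2207: Wed/Wed  2208: Thu/Fri  2209: Sat/Sat  2210: Sun/Sun  2211: Mon/Mon  2212: Tue/Wed  2213: Thu/Thu  2214: Fri/Fri
Both conditions hold in: no year — 0.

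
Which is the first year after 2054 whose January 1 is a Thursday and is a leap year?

2060

Jan 1 advances by 2 weekdays after a leap year and by 1 after a common year.
2054: Jan 1 is Thursday.
2055: Friday
2056: Saturday (leap)
2057: Monday
2058: Tuesday
2059: Wednesday
2060: Thursday (leap)
2060 begins on a Thursday and is a leap year.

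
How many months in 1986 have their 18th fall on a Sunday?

Check the 18th of each month of 1986: Jan 18: Sat, Feb 18: Tue, Mar 18: Tue, Apr 18: Fri, May 18: Sun, Jun 18: Wed, Jul 18: Fri, Aug 18: Mon, Sep 18: Thu, Oct 18: Sat, Nov 18: Tue, Dec 18: Thu.
Sunday occurs in May — 1 month.

1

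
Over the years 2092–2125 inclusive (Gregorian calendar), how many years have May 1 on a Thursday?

Track May 1's weekday year by year (advancing +1, or +2 across a Feb 29):
  2092: Thu ✓  2093: Fri (+1)  2094: Sat (+1)  2095: Sun (+1)  2096: Tue (+2)
  2097: Wed (+1)  2098: Thu (+1) ✓  2099: Fri (+1)  2100: Sat (+1)  2101: Sun (+1)
  2102: Mon (+1)  2103: Tue (+1)  2104: Thu (+2) ✓  2105: Fri (+1)  … (6 more years) …
  2112: Sun (+2)  2113: Mon (+1)  2114: Tue (+1)  2115: Wed (+1)  2116: Fri (+2)
  2117: Sat (+1)  2118: Sun (+1)  2119: Mon (+1)  2120: Wed (+2)  2121: Thu (+1) ✓
  2122: Fri (+1)  2123: Sat (+1)  2124: Mon (+2)  2125: Tue (+1)
Thursday years: 2092, 2098, 2104, 2110, 2121 — 5 in total.

5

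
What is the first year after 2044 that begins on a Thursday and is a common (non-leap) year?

Jan 1 advances by 2 weekdays after a leap year and by 1 after a common year.
2044: Jan 1 is Friday (leap).
2045: Sunday
2046: Monday
2047: Tuesday
2048: Wednesday (leap)
2049: Friday
2050: Saturday
2051: Sunday
2052: Monday (leap)
2053: Wednesday
2054: Thursday
2054 begins on a Thursday and is a common year.

2054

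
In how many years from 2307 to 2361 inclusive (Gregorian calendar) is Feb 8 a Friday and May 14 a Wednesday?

2

Check each year's weekday for Feb 8 and May 14:
  2307: Fri/Tue  2308: Sat/Thu  2309: Mon/Fri  2310: Tue/Sat  2311: Wed/Sun  2312: Thu/Tue  2313: Sat/Wed  2314: Sun/Thu  2315: Mon/Fri  2316: Tue/Sun  2317: Thu/Mon  2318: Fri/Tue  2319: Sat/Wed  2320: Sun/Fri  …(27 more)…  2348: Sun/Fri  2349: Tue/Sat  2350: Wed/Sun  2351: Thu/Mon  2352: Fri/Wed ✓  2353: Sun/Thu  2354: Mon/Fri  2355: Tue/Sat  2356: Wed/Mon  2357: Fri/Tue  2358: Sat/Wed  2359: Sun/Thu  2360: Mon/Sat  2361: Wed/Sun
Both conditions hold in: 2324, 2352 — 2.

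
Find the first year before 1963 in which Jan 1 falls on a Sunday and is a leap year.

1956

Jan 1 advances by 2 weekdays after a leap year and by 1 after a common year.
1963: Jan 1 is Tuesday.
1962: Monday
1961: Sunday
1960: Friday (leap)
1959: Thursday
1958: Wednesday
1957: Tuesday
1956: Sunday (leap)
1956 begins on a Sunday and is a leap year.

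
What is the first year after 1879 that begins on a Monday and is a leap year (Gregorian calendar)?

Jan 1 advances by 2 weekdays after a leap year and by 1 after a common year.
1879: Jan 1 is Wednesday.
1880: Thursday (leap)
1881: Saturday
1882: Sunday
1883: Monday
1884: Tuesday (leap)
1885: Thursday
1886: Friday
1887: Saturday
1888: Sunday (leap)
1889: Tuesday
1890: Wednesday
1891: Thursday
1892: Friday (leap)
1893: Sunday
1894: Monday
1895: Tuesday
1896: Wednesday (leap)
1897: Friday
1898: Saturday
1899: Sunday
1900: Monday
1901: Tuesday
1902: Wednesday
1903: Thursday
1904: Friday (leap)
1905: Sunday
1906: Monday
1907: Tuesday
1908: Wednesday (leap)
1909: Friday
1910: Saturday
1911: Sunday
1912: Monday (leap)
1912 begins on a Monday and is a leap year.

1912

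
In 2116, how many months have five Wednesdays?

A month of length L has five Wednesdays iff its first Wednesday is on day ≤ L−28 (so day 1–3 in a 31-day month, 1–2 in a 30-day month, day 1 in a leap February).
Checking each month of 2116: Jan starts Wed (31d) ✓; Feb starts Sat (29d); Mar starts Sun (31d); Apr starts Wed (30d) ✓; May starts Fri (31d); Jun starts Mon (30d); Jul starts Wed (31d) ✓; Aug starts Sat (31d); Sep starts Tue (30d) ✓; Oct starts Thu (31d); Nov starts Sun (30d); Dec starts Tue (31d) ✓.
Five-Wednesday months: January, April, July, September, December → 5.

5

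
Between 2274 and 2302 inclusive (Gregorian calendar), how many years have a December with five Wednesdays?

12

December has 31 days; it has five Wednesdays when Wednesday falls among the first (month-length − 28) days — i.e. when December 1 is one of Wednesday/Tuesday/Monday.
December 1 by year: 2274:Tue✓ 2275:Wed✓ 2276:Fri 2277:Sat 2278:Sun 2279:Mon✓ 2280:Wed✓ 2281:Thu 2282:Fri 2283:Sat 2284:Mon✓ 2285:Tue✓ 2286:Wed✓ 2287:Thu 2288:Sat 2289:Sun 2290:Mon✓ 2291:Tue✓ 2292:Thu 2293:Fri 2294:Sat 2295:Sun 2296:Tue✓ 2297:Wed✓ 2298:Thu 2299:Fri 2300:Sat 2301:Sun 2302:Mon✓
Years with five Wednesdays: 2274, 2275, 2279, 2280, 2284, 2285, 2286, 2290, 2291, 2296, 2297, 2302 → 12.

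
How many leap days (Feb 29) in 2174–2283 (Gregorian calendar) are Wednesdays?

Leap years in 2174–2283: 26 of them.
Feb 29 weekday advances by 5 (mod 7) from one leap year to the next four years later (or differs when a century non-leap intervenes).
Leap-day weekdays: 2176:Thu 2180:Tue 2184:Sun 2188:Fri 2192:Wed✓ 2196:Mon 2204:Wed✓ 2208:Mon 2212:Sat 2216:Thu 2220:Tue 2224:Sun 2228:Fri 2232:Wed✓ 2236:Mon 2240:Sat 2244:Thu 2248:Tue 2252:Sun 2256:Fri 2260:Wed✓ 2264:Mon 2268:Sat 2272:Thu 2276:Tue 2280:Sun
Wednesday: 2192, 2204, 2232, 2260 → 4.

4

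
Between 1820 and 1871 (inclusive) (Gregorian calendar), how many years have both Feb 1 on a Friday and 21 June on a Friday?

Check each year's weekday for Feb 1 and 21 June:
  1820: Tue/Wed  1821: Thu/Thu  1822: Fri/Fri ✓  1823: Sat/Sat  1824: Sun/Mon  1825: Tue/Tue  1826: Wed/Wed  1827: Thu/Thu  1828: Fri/Sat  1829: Sun/Sun  1830: Mon/Mon  1831: Tue/Tue  1832: Wed/Thu  1833: Fri/Fri ✓  …(24 more)…  1858: Mon/Mon  1859: Tue/Tue  1860: Wed/Thu  1861: Fri/Fri ✓  1862: Sat/Sat  1863: Sun/Sun  1864: Mon/Tue  1865: Wed/Wed  1866: Thu/Thu  1867: Fri/Fri ✓  1868: Sat/Sun  1869: Mon/Mon  1870: Tue/Tue  1871: Wed/Wed
Both conditions hold in: 1822, 1833, 1839, 1850, 1861, 1867 — 6.

6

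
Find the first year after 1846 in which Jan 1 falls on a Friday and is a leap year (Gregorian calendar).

Jan 1 advances by 2 weekdays after a leap year and by 1 after a common year.
1846: Jan 1 is Thursday.
1847: Friday
1848: Saturday (leap)
1849: Monday
1850: Tuesday
1851: Wednesday
1852: Thursday (leap)
1853: Saturday
1854: Sunday
1855: Monday
1856: Tuesday (leap)
1857: Thursday
1858: Friday
1859: Saturday
1860: Sunday (leap)
1861: Tuesday
1862: Wednesday
1863: Thursday
1864: Friday (leap)
1864 begins on a Friday and is a leap year.

1864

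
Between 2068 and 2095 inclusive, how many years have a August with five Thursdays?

12

August has 31 days; it has five Thursdays when Thursday falls among the first (month-length − 28) days — i.e. when August 1 is one of Thursday/Wednesday/Tuesday.
August 1 by year: 2068:Wed✓ 2069:Thu✓ 2070:Fri 2071:Sat 2072:Mon 2073:Tue✓ 2074:Wed✓ 2075:Thu✓ 2076:Sat 2077:Sun 2078:Mon 2079:Tue✓ 2080:Thu✓ 2081:Fri 2082:Sat 2083:Sun 2084:Tue✓ 2085:Wed✓ 2086:Thu✓ 2087:Fri 2088:Sun 2089:Mon 2090:Tue✓ 2091:Wed✓ 2092:Fri 2093:Sat 2094:Sun 2095:Mon
Years with five Thursdays: 2068, 2069, 2073, 2074, 2075, 2079, 2080, 2084, 2085, 2086, 2090, 2091 → 12.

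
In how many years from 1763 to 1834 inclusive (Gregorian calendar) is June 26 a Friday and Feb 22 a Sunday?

Check each year's weekday for June 26 and Feb 22:
  1763: Sun/Tue  1764: Tue/Wed  1765: Wed/Fri  1766: Thu/Sat  1767: Fri/Sun ✓  1768: Sun/Mon  1769: Mon/Wed  1770: Tue/Thu  1771: Wed/Fri  1772: Fri/Sat  1773: Sat/Mon  1774: Sun/Tue  1775: Mon/Wed  1776: Wed/Thu  …(44 more)…  1821: Tue/Thu  1822: Wed/Fri  1823: Thu/Sat  1824: Sat/Sun  1825: Sun/Tue  1826: Mon/Wed  1827: Tue/Thu  1828: Thu/Fri  1829: Fri/Sun ✓  1830: Sat/Mon  1831: Sun/Tue  1832: Tue/Wed  1833: Wed/Fri  1834: Thu/Sat
Both conditions hold in: 1767, 1778, 1789, 1795, 1801, 1807, 1818, 1829 — 8.

8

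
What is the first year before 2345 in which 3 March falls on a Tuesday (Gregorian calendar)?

From one year to the next, a fixed date's weekday advances by 1, or by 2 when a Feb 29 lies between the two dates.
2345: March 3 is Saturday.
2344: Friday (−1)
2343: Wednesday (−2)
2342: Tuesday (−1)
3 March falls on a Tuesday in 2342.

2342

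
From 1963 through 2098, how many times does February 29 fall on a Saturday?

5

Leap years in 1963–2098: 34 of them.
Feb 29 weekday advances by 5 (mod 7) from one leap year to the next four years later (or differs when a century non-leap intervenes).
Leap-day weekdays: 1964:Sat✓ 1968:Thu 1972:Tue 1976:Sun 1980:Fri 1984:Wed 1988:Mon 1992:Sat✓ 1996:Thu 2000:Tue 2004:Sun 2008:Fri 2012:Wed …(8 more)… 2048:Sat✓ 2052:Thu 2056:Tue 2060:Sun 2064:Fri 2068:Wed 2072:Mon 2076:Sat✓ 2080:Thu 2084:Tue 2088:Sun 2092:Fri 2096:Wed
Saturday: 1964, 1992, 2020, 2048, 2076 → 5.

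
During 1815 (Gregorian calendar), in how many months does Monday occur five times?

4

A month of length L has five Mondays iff its first Monday is on day ≤ L−28 (so day 1–3 in a 31-day month, 1–2 in a 30-day month, day 1 in a leap February).
Checking each month of 1815: Jan starts Sun (31d) ✓; Feb starts Wed (28d); Mar starts Wed (31d); Apr starts Sat (30d); May starts Mon (31d) ✓; Jun starts Thu (30d); Jul starts Sat (31d) ✓; Aug starts Tue (31d); Sep starts Fri (30d); Oct starts Sun (31d) ✓; Nov starts Wed (30d); Dec starts Fri (31d).
Five-Monday months: January, May, July, October → 4.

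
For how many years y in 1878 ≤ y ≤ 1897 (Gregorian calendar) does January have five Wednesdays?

9

January has 31 days; it has five Wednesdays when Wednesday falls among the first (month-length − 28) days — i.e. when January 1 is one of Wednesday/Tuesday/Monday.
January 1 by year: 1878:Tue✓ 1879:Wed✓ 1880:Thu 1881:Sat 1882:Sun 1883:Mon✓ 1884:Tue✓ 1885:Thu 1886:Fri 1887:Sat 1888:Sun 1889:Tue✓ 1890:Wed✓ 1891:Thu 1892:Fri 1893:Sun 1894:Mon✓ 1895:Tue✓ 1896:Wed✓ 1897:Fri
Years with five Wednesdays: 1878, 1879, 1883, 1884, 1889, 1890, 1894, 1895, 1896 → 9.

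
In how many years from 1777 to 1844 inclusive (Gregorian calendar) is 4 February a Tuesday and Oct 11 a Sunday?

2

Check each year's weekday for 4 February and Oct 11:
  1777: Tue/Sat  1778: Wed/Sun  1779: Thu/Mon  1780: Fri/Wed  1781: Sun/Thu  1782: Mon/Fri  1783: Tue/Sat  1784: Wed/Mon  1785: Fri/Tue  1786: Sat/Wed  1787: Sun/Thu  1788: Mon/Sat  1789: Wed/Sun  1790: Thu/Mon  …(40 more)…  1831: Fri/Tue  1832: Sat/Thu  1833: Mon/Fri  1834: Tue/Sat  1835: Wed/Sun  1836: Thu/Tue  1837: Sat/Wed  1838: Sun/Thu  1839: Mon/Fri  1840: Tue/Sun ✓  1841: Thu/Mon  1842: Fri/Tue  1843: Sat/Wed  1844: Sun/Fri
Both conditions hold in: 1812, 1840 — 2.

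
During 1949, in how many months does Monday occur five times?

4

A month of length L has five Mondays iff its first Monday is on day ≤ L−28 (so day 1–3 in a 31-day month, 1–2 in a 30-day month, day 1 in a leap February).
Checking each month of 1949: Jan starts Sat (31d) ✓; Feb starts Tue (28d); Mar starts Tue (31d); Apr starts Fri (30d); May starts Sun (31d) ✓; Jun starts Wed (30d); Jul starts Fri (31d); Aug starts Mon (31d) ✓; Sep starts Thu (30d); Oct starts Sat (31d) ✓; Nov starts Tue (30d); Dec starts Thu (31d).
Five-Monday months: January, May, August, October → 4.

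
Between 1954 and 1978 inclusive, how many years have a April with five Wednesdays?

6

April has 30 days; it has five Wednesdays when Wednesday falls among the first (month-length − 28) days — i.e. when April 1 is one of Wednesday/Tuesday.
April 1 by year: 1954:Thu 1955:Fri 1956:Sun 1957:Mon 1958:Tue✓ 1959:Wed✓ 1960:Fri 1961:Sat 1962:Sun 1963:Mon 1964:Wed✓ 1965:Thu 1966:Fri 1967:Sat 1968:Mon 1969:Tue✓ 1970:Wed✓ 1971:Thu 1972:Sat 1973:Sun 1974:Mon 1975:Tue✓ 1976:Thu 1977:Fri 1978:Sat
Years with five Wednesdays: 1958, 1959, 1964, 1969, 1970, 1975 → 6.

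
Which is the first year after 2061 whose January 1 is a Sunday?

Jan 1 advances by 2 weekdays after a leap year and by 1 after a common year.
2061: Jan 1 is Saturday.
2062: Sunday
2062 begins on a Sunday

2062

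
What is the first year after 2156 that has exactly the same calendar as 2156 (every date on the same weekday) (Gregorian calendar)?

2184

Two years share a calendar iff Jan 1 falls on the same weekday and both are leap or both are common. 2156: Jan 1 is Thursday, leap year.
2157: Jan 1 Saturday, common
2158: Jan 1 Sunday, common
2159: Jan 1 Monday, common
2160: Jan 1 Tuesday, leap
2161: Jan 1 Thursday, common
2162: Jan 1 Friday, common
2163: Jan 1 Saturday, common
2164: Jan 1 Sunday, leap
2165: Jan 1 Tuesday, common
2166: Jan 1 Wednesday, common
2167: Jan 1 Thursday, common
2168: Jan 1 Friday, leap
2169: Jan 1 Sunday, common
2170: Jan 1 Monday, common
2171: Jan 1 Tuesday, common
2172: Jan 1 Wednesday, leap
2173: Jan 1 Friday, common
2174: Jan 1 Saturday, common
2175: Jan 1 Sunday, common
2176: Jan 1 Monday, leap
2177: Jan 1 Wednesday, common
2178: Jan 1 Thursday, common
2179: Jan 1 Friday, common
2180: Jan 1 Saturday, leap
2181: Jan 1 Monday, common
2182: Jan 1 Tuesday, common
2183: Jan 1 Wednesday, common
2184: Jan 1 Thursday, leap
2184 matches on both conditions.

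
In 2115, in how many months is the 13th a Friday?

Check the 13th of each month of 2115: Jan 13: Sun, Feb 13: Wed, Mar 13: Wed, Apr 13: Sat, May 13: Mon, Jun 13: Thu, Jul 13: Sat, Aug 13: Tue, Sep 13: Fri, Oct 13: Sun, Nov 13: Wed, Dec 13: Fri.
Friday occurs in September, December — 2 months.

2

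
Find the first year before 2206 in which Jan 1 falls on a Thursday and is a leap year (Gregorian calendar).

2184

Jan 1 advances by 2 weekdays after a leap year and by 1 after a common year.
2206: Jan 1 is Wednesday.
2205: Tuesday
2204: Sunday (leap)
2203: Saturday
2202: Friday
2201: Thursday
2200: Wednesday
2199: Tuesday
2198: Monday
2197: Sunday
2196: Friday (leap)
2195: Thursday
2194: Wednesday
2193: Tuesday
2192: Sunday (leap)
2191: Saturday
2190: Friday
2189: Thursday
2188: Tuesday (leap)
2187: Monday
2186: Sunday
2185: Saturday
2184: Thursday (leap)
2184 begins on a Thursday and is a leap year.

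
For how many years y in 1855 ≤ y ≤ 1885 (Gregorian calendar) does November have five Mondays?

9

November has 30 days; it has five Mondays when Monday falls among the first (month-length − 28) days — i.e. when November 1 is one of Monday/Sunday.
November 1 by year: 1855:Thu 1856:Sat 1857:Sun✓ 1858:Mon✓ 1859:Tue 1860:Thu 1861:Fri 1862:Sat 1863:Sun✓ 1864:Tue 1865:Wed 1866:Thu 1867:Fri 1868:Sun✓ 1869:Mon✓ 1870:Tue 1871:Wed 1872:Fri 1873:Sat 1874:Sun✓ 1875:Mon✓ 1876:Wed 1877:Thu 1878:Fri 1879:Sat 1880:Mon✓ 1881:Tue 1882:Wed 1883:Thu 1884:Sat 1885:Sun✓
Years with five Mondays: 1857, 1858, 1863, 1868, 1869, 1874, 1875, 1880, 1885 → 9.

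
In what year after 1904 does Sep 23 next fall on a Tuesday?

From one year to the next, a fixed date's weekday advances by 1, or by 2 when a Feb 29 lies between the two dates.
1904: September 23 is Friday.
1905: Saturday (+1)
1906: Sunday (+1)
1907: Monday (+1)
1908: Wednesday (+2)
1909: Thursday (+1)
1910: Friday (+1)
1911: Saturday (+1)
1912: Monday (+2)
1913: Tuesday (+1)
Sep 23 falls on a Tuesday in 1913.

1913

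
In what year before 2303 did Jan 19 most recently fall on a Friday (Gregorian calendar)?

From one year to the next, a fixed date's weekday advances by 1, or by 2 when a Feb 29 lies between the two dates.
2303: January 19 is Monday.
2302: Sunday (−1)
2301: Saturday (−1)
2300: Friday (−1)
Jan 19 falls on a Friday in 2300.

2300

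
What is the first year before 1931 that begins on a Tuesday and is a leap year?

1924

Jan 1 advances by 2 weekdays after a leap year and by 1 after a common year.
1931: Jan 1 is Thursday.
1930: Wednesday
1929: Tuesday
1928: Sunday (leap)
1927: Saturday
1926: Friday
1925: Thursday
1924: Tuesday (leap)
1924 begins on a Tuesday and is a leap year.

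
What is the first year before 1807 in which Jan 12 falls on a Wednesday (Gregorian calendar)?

1803

From one year to the next, a fixed date's weekday advances by 1, or by 2 when a Feb 29 lies between the two dates.
1807: January 12 is Monday.
1806: Sunday (−1)
1805: Saturday (−1)
1804: Thursday (−2)
1803: Wednesday (−1)
Jan 12 falls on a Wednesday in 1803.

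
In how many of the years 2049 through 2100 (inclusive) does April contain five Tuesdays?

15

April has 30 days; it has five Tuesdays when Tuesday falls among the first (month-length − 28) days — i.e. when April 1 is one of Tuesday/Monday.
April 1 by year: 2049:Thu 2050:Fri 2051:Sat 2052:Mon✓ 2053:Tue✓ 2054:Wed 2055:Thu 2056:Sat 2057:Sun 2058:Mon✓ 2059:Tue✓ 2060:Thu 2061:Fri 2062:Sat 2063:Sun …(22 more)… 2086:Mon✓ 2087:Tue✓ 2088:Thu 2089:Fri 2090:Sat 2091:Sun 2092:Tue✓ 2093:Wed 2094:Thu 2095:Fri 2096:Sun 2097:Mon✓ 2098:Tue✓ 2099:Wed 2100:Thu
Years with five Tuesdays: 2052, 2053, 2058, 2059, 2064, 2069, 2070, 2075, 2080, 2081, 2086, 2087, 2092, 2097, 2098 → 15.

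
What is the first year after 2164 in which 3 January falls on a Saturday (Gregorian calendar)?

2167

From one year to the next, a fixed date's weekday advances by 1, or by 2 when a Feb 29 lies between the two dates.
2164: January 3 is Tuesday.
2165: Thursday (+2)
2166: Friday (+1)
2167: Saturday (+1)
3 January falls on a Saturday in 2167.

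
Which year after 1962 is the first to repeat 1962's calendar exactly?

Two years share a calendar iff Jan 1 falls on the same weekday and both are leap or both are common. 1962: Jan 1 is Monday, common year.
1963: Jan 1 Tuesday, common
1964: Jan 1 Wednesday, leap
1965: Jan 1 Friday, common
1966: Jan 1 Saturday, common
1967: Jan 1 Sunday, common
1968: Jan 1 Monday, leap
1969: Jan 1 Wednesday, common
1970: Jan 1 Thursday, common
1971: Jan 1 Friday, common
1972: Jan 1 Saturday, leap
1973: Jan 1 Monday, common
1973 matches on both conditions.

1973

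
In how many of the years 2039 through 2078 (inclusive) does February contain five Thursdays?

1

February has 28 days (29 in leap years); it has five Thursdays when Thursday falls among the first (month-length − 28) days — i.e. when February 1 is Thursday in a leap year (never in a common year).
February 1 by year: 2039:Tue 2040:Wed 2041:Fri 2042:Sat 2043:Sun 2044:Mon 2045:Wed 2046:Thu 2047:Fri 2048:Sat 2049:Mon 2050:Tue 2051:Wed 2052:Thu✓ 2053:Sat …(10 more)… 2064:Fri 2065:Sun 2066:Mon 2067:Tue 2068:Wed 2069:Fri 2070:Sat 2071:Sun 2072:Mon 2073:Wed 2074:Thu 2075:Fri 2076:Sat 2077:Mon 2078:Tue
Years with five Thursdays: 2052 → 1.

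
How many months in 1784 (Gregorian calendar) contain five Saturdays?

4

A month of length L has five Saturdays iff its first Saturday is on day ≤ L−28 (so day 1–3 in a 31-day month, 1–2 in a 30-day month, day 1 in a leap February).
Checking each month of 1784: Jan starts Thu (31d) ✓; Feb starts Sun (29d); Mar starts Mon (31d); Apr starts Thu (30d); May starts Sat (31d) ✓; Jun starts Tue (30d); Jul starts Thu (31d) ✓; Aug starts Sun (31d); Sep starts Wed (30d); Oct starts Fri (31d) ✓; Nov starts Mon (30d); Dec starts Wed (31d).
Five-Saturday months: January, May, July, October → 4.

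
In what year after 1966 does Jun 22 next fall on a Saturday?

1968

From one year to the next, a fixed date's weekday advances by 1, or by 2 when a Feb 29 lies between the two dates.
1966: June 22 is Wednesday.
1967: Thursday (+1)
1968: Saturday (+2)
Jun 22 falls on a Saturday in 1968.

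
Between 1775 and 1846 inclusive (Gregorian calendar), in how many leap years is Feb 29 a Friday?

2

Leap years in 1775–1846: 17 of them.
Feb 29 weekday advances by 5 (mod 7) from one leap year to the next four years later (or differs when a century non-leap intervenes).
Leap-day weekdays: 1776:Thu 1780:Tue 1784:Sun 1788:Fri✓ 1792:Wed 1796:Mon 1804:Wed 1808:Mon 1812:Sat 1816:Thu 1820:Tue 1824:Sun 1828:Fri✓ 1832:Wed 1836:Mon 1840:Sat 1844:Thu
Friday: 1788, 1828 → 2.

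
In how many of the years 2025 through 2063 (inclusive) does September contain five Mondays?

September has 30 days; it has five Mondays when Monday falls among the first (month-length − 28) days — i.e. when September 1 is one of Monday/Sunday.
September 1 by year: 2025:Mon✓ 2026:Tue 2027:Wed 2028:Fri 2029:Sat 2030:Sun✓ 2031:Mon✓ 2032:Wed 2033:Thu 2034:Fri 2035:Sat 2036:Mon✓ 2037:Tue 2038:Wed 2039:Thu …(9 more)… 2049:Wed 2050:Thu 2051:Fri 2052:Sun✓ 2053:Mon✓ 2054:Tue 2055:Wed 2056:Fri 2057:Sat 2058:Sun✓ 2059:Mon✓ 2060:Wed 2061:Thu 2062:Fri 2063:Sat
Years with five Mondays: 2025, 2030, 2031, 2036, 2041, 2042, 2047, 2052, 2053, 2058, 2059 → 11.

11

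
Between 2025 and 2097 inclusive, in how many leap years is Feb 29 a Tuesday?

Leap years in 2025–2097: 18 of them.
Feb 29 weekday advances by 5 (mod 7) from one leap year to the next four years later (or differs when a century non-leap intervenes).
Leap-day weekdays: 2028:Tue✓ 2032:Sun 2036:Fri 2040:Wed 2044:Mon 2048:Sat 2052:Thu 2056:Tue✓ 2060:Sun 2064:Fri 2068:Wed 2072:Mon 2076:Sat 2080:Thu 2084:Tue✓ 2088:Sun 2092:Fri 2096:Wed
Tuesday: 2028, 2056, 2084 → 3.

3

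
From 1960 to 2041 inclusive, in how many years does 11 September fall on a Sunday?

12

Track 11 September's weekday year by year (advancing +1, or +2 across a Feb 29):
  1960: Sun ✓  1961: Mon (+1)  1962: Tue (+1)  1963: Wed (+1)  1964: Fri (+2)
  1965: Sat (+1)  1966: Sun (+1) ✓  1967: Mon (+1)  1968: Wed (+2)  1969: Thu (+1)
  1970: Fri (+1)  1971: Sat (+1)  1972: Mon (+2)  1973: Tue (+1)  … (54 more years) …
  2028: Mon (+2)  2029: Tue (+1)  2030: Wed (+1)  2031: Thu (+1)  2032: Sat (+2)
  2033: Sun (+1) ✓  2034: Mon (+1)  2035: Tue (+1)  2036: Thu (+2)  2037: Fri (+1)
  2038: Sat (+1)  2039: Sun (+1) ✓  2040: Tue (+2)  2041: Wed (+1)
Sunday years: 1960, 1966, 1977, 1983, 1988, 1994, 2005, 2011, 2016, 2022, 2033, 2039 — 12 in total.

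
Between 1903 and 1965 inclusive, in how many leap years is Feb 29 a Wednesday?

2

Leap years in 1903–1965: 16 of them.
Feb 29 weekday advances by 5 (mod 7) from one leap year to the next four years later (or differs when a century non-leap intervenes).
Leap-day weekdays: 1904:Mon 1908:Sat 1912:Thu 1916:Tue 1920:Sun 1924:Fri 1928:Wed✓ 1932:Mon 1936:Sat 1940:Thu 1944:Tue 1948:Sun 1952:Fri 1956:Wed✓ 1960:Mon 1964:Sat
Wednesday: 1928, 1956 → 2.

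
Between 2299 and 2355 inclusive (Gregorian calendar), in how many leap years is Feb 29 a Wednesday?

Leap years in 2299–2355: 13 of them.
Feb 29 weekday advances by 5 (mod 7) from one leap year to the next four years later (or differs when a century non-leap intervenes).
Leap-day weekdays: 2304:Mon 2308:Sat 2312:Thu 2316:Tue 2320:Sun 2324:Fri 2328:Wed✓ 2332:Mon 2336:Sat 2340:Thu 2344:Tue 2348:Sun 2352:Fri
Wednesday: 2328 → 1.

1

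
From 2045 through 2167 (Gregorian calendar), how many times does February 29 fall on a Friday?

Leap years in 2045–2167: 29 of them.
Feb 29 weekday advances by 5 (mod 7) from one leap year to the next four years later (or differs when a century non-leap intervenes).
Leap-day weekdays: 2048:Sat 2052:Thu 2056:Tue 2060:Sun 2064:Fri✓ 2068:Wed 2072:Mon 2076:Sat 2080:Thu 2084:Tue 2088:Sun 2092:Fri✓ 2096:Wed …(3 more)… 2116:Sat 2120:Thu 2124:Tue 2128:Sun 2132:Fri✓ 2136:Wed 2140:Mon 2144:Sat 2148:Thu 2152:Tue 2156:Sun 2160:Fri✓ 2164:Wed
Friday: 2064, 2092, 2104, 2132, 2160 → 5.

5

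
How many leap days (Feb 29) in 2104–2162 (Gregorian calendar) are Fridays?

3

Leap years in 2104–2162: 15 of them.
Feb 29 weekday advances by 5 (mod 7) from one leap year to the next four years later (or differs when a century non-leap intervenes).
Leap-day weekdays: 2104:Fri✓ 2108:Wed 2112:Mon 2116:Sat 2120:Thu 2124:Tue 2128:Sun 2132:Fri✓ 2136:Wed 2140:Mon 2144:Sat 2148:Thu 2152:Tue 2156:Sun 2160:Fri✓
Friday: 2104, 2132, 2160 → 3.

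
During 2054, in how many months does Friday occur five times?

4

A month of length L has five Fridays iff its first Friday is on day ≤ L−28 (so day 1–3 in a 31-day month, 1–2 in a 30-day month, day 1 in a leap February).
Checking each month of 2054: Jan starts Thu (31d) ✓; Feb starts Sun (28d); Mar starts Sun (31d); Apr starts Wed (30d); May starts Fri (31d) ✓; Jun starts Mon (30d); Jul starts Wed (31d) ✓; Aug starts Sat (31d); Sep starts Tue (30d); Oct starts Thu (31d) ✓; Nov starts Sun (30d); Dec starts Tue (31d).
Five-Friday months: January, May, July, October → 4.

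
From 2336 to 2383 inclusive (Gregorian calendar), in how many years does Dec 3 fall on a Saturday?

Track Dec 3's weekday year by year (advancing +1, or +2 across a Feb 29):
  2336: Thu  2337: Fri (+1)  2338: Sat (+1) ✓  2339: Sun (+1)  2340: Tue (+2)
  2341: Wed (+1)  2342: Thu (+1)  2343: Fri (+1)  2344: Sun (+2)  2345: Mon (+1)
  2346: Tue (+1)  2347: Wed (+1)  2348: Fri (+2)  2349: Sat (+1) ✓  … (20 more years) …
  2370: Thu (+1)  2371: Fri (+1)  2372: Sun (+2)  2373: Mon (+1)  2374: Tue (+1)
  2375: Wed (+1)  2376: Fri (+2)  2377: Sat (+1) ✓  2378: Sun (+1)  2379: Mon (+1)
  2380: Wed (+2)  2381: Thu (+1)  2382: Fri (+1)  2383: Sat (+1) ✓
Saturday years: 2338, 2349, 2355, 2360, 2366, 2377, 2383 — 7 in total.

7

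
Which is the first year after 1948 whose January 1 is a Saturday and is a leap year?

1972

Jan 1 advances by 2 weekdays after a leap year and by 1 after a common year.
1948: Jan 1 is Thursday (leap).
1949: Saturday
1950: Sunday
1951: Monday
1952: Tuesday (leap)
1953: Thursday
1954: Friday
1955: Saturday
1956: Sunday (leap)
1957: Tuesday
1958: Wednesday
1959: Thursday
1960: Friday (leap)
1961: Sunday
1962: Monday
1963: Tuesday
1964: Wednesday (leap)
1965: Friday
1966: Saturday
1967: Sunday
1968: Monday (leap)
1969: Wednesday
1970: Thursday
1971: Friday
1972: Saturday (leap)
1972 begins on a Saturday and is a leap year.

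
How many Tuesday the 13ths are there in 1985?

1

Check the 13th of each month of 1985: Jan 13: Sun, Feb 13: Wed, Mar 13: Wed, Apr 13: Sat, May 13: Mon, Jun 13: Thu, Jul 13: Sat, Aug 13: Tue, Sep 13: Fri, Oct 13: Sun, Nov 13: Wed, Dec 13: Fri.
Tuesday occurs in August — 1 month.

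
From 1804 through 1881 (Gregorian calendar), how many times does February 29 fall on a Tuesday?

3

Leap years in 1804–1881: 20 of them.
Feb 29 weekday advances by 5 (mod 7) from one leap year to the next four years later (or differs when a century non-leap intervenes).
Leap-day weekdays: 1804:Wed 1808:Mon 1812:Sat 1816:Thu 1820:Tue✓ 1824:Sun 1828:Fri 1832:Wed 1836:Mon 1840:Sat 1844:Thu 1848:Tue✓ 1852:Sun 1856:Fri 1860:Wed 1864:Mon 1868:Sat 1872:Thu 1876:Tue✓ 1880:Sun
Tuesday: 1820, 1848, 1876 → 3.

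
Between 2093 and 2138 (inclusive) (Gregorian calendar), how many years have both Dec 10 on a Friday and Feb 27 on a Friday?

1

Check each year's weekday for Dec 10 and Feb 27:
  2093: Thu/Fri  2094: Fri/Sat  2095: Sat/Sun  2096: Mon/Mon  2097: Tue/Wed  2098: Wed/Thu  2099: Thu/Fri  2100: Fri/Sat  2101: Sat/Sun  2102: Sun/Mon  2103: Mon/Tue  2104: Wed/Wed  2105: Thu/Fri  2106: Fri/Sat  …(18 more)…  2125: Mon/Tue  2126: Tue/Wed  2127: Wed/Thu  2128: Fri/Fri ✓  2129: Sat/Sun  2130: Sun/Mon  2131: Mon/Tue  2132: Wed/Wed  2133: Thu/Fri  2134: Fri/Sat  2135: Sat/Sun  2136: Mon/Mon  2137: Tue/Wed  2138: Wed/Thu
Both conditions hold in: 2128 — 1.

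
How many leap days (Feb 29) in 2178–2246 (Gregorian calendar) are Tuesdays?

Leap years in 2178–2246: 16 of them.
Feb 29 weekday advances by 5 (mod 7) from one leap year to the next four years later (or differs when a century non-leap intervenes).
Leap-day weekdays: 2180:Tue✓ 2184:Sun 2188:Fri 2192:Wed 2196:Mon 2204:Wed 2208:Mon 2212:Sat 2216:Thu 2220:Tue✓ 2224:Sun 2228:Fri 2232:Wed 2236:Mon 2240:Sat 2244:Thu
Tuesday: 2180, 2220 → 2.

2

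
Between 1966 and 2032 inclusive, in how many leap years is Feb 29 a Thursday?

Leap years in 1966–2032: 17 of them.
Feb 29 weekday advances by 5 (mod 7) from one leap year to the next four years later (or differs when a century non-leap intervenes).
Leap-day weekdays: 1968:Thu✓ 1972:Tue 1976:Sun 1980:Fri 1984:Wed 1988:Mon 1992:Sat 1996:Thu✓ 2000:Tue 2004:Sun 2008:Fri 2012:Wed 2016:Mon 2020:Sat 2024:Thu✓ 2028:Tue 2032:Sun
Thursday: 1968, 1996, 2024 → 3.

3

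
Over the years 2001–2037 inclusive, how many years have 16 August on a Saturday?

6

Track 16 August's weekday year by year (advancing +1, or +2 across a Feb 29):
  2001: Thu  2002: Fri (+1)  2003: Sat (+1) ✓  2004: Mon (+2)  2005: Tue (+1)
  2006: Wed (+1)  2007: Thu (+1)  2008: Sat (+2) ✓  2009: Sun (+1)  2010: Mon (+1)
  2011: Tue (+1)  2012: Thu (+2)  2013: Fri (+1)  2014: Sat (+1) ✓  … (9 more years) …
  2024: Fri (+2)  2025: Sat (+1) ✓  2026: Sun (+1)  2027: Mon (+1)  2028: Wed (+2)
  2029: Thu (+1)  2030: Fri (+1)  2031: Sat (+1) ✓  2032: Mon (+2)  2033: Tue (+1)
  2034: Wed (+1)  2035: Thu (+1)  2036: Sat (+2) ✓  2037: Sun (+1)
Saturday years: 2003, 2008, 2014, 2025, 2031, 2036 — 6 in total.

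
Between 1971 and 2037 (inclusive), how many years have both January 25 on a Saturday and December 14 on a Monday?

Check each year's weekday for January 25 and December 14:
  1971: Mon/Tue  1972: Tue/Thu  1973: Thu/Fri  1974: Fri/Sat  1975: Sat/Sun  1976: Sun/Tue  1977: Tue/Wed  1978: Wed/Thu  1979: Thu/Fri  1980: Fri/Sun  1981: Sun/Mon  1982: Mon/Tue  1983: Tue/Wed  1984: Wed/Fri  …(39 more)…  2024: Thu/Sat  2025: Sat/Sun  2026: Sun/Mon  2027: Mon/Tue  2028: Tue/Thu  2029: Thu/Fri  2030: Fri/Sat  2031: Sat/Sun  2032: Sun/Tue  2033: Tue/Wed  2034: Wed/Thu  2035: Thu/Fri  2036: Fri/Sun  2037: Sun/Mon
Both conditions hold in: 1992, 2020 — 2.

2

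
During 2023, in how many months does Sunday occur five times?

A month of length L has five Sundays iff its first Sunday is on day ≤ L−28 (so day 1–3 in a 31-day month, 1–2 in a 30-day month, day 1 in a leap February).
Checking each month of 2023: Jan starts Sun (31d) ✓; Feb starts Wed (28d); Mar starts Wed (31d); Apr starts Sat (30d) ✓; May starts Mon (31d); Jun starts Thu (30d); Jul starts Sat (31d) ✓; Aug starts Tue (31d); Sep starts Fri (30d); Oct starts Sun (31d) ✓; Nov starts Wed (30d); Dec starts Fri (31d) ✓.
Five-Sunday months: January, April, July, October, December → 5.

5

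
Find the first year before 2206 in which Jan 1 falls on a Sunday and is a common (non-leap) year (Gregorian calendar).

Jan 1 advances by 2 weekdays after a leap year and by 1 after a common year.
2206: Jan 1 is Wednesday.
2205: Tuesday
2204: Sunday (leap)
2203: Saturday
2202: Friday
2201: Thursday
2200: Wednesday
2199: Tuesday
2198: Monday
2197: Sunday
2197 begins on a Sunday and is a common year.

2197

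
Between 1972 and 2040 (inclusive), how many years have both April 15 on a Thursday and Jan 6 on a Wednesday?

Check each year's weekday for April 15 and Jan 6:
  1972: Sat/Thu  1973: Sun/Sat  1974: Mon/Sun  1975: Tue/Mon  1976: Thu/Tue  1977: Fri/Thu  1978: Sat/Fri  1979: Sun/Sat  1980: Tue/Sun  1981: Wed/Tue  1982: Thu/Wed ✓  1983: Fri/Thu  1984: Sun/Fri  1985: Mon/Sun  …(41 more)…  2027: Thu/Wed ✓  2028: Sat/Thu  2029: Sun/Sat  2030: Mon/Sun  2031: Tue/Mon  2032: Thu/Tue  2033: Fri/Thu  2034: Sat/Fri  2035: Sun/Sat  2036: Tue/Sun  2037: Wed/Tue  2038: Thu/Wed ✓  2039: Fri/Thu  2040: Sun/Fri
Both conditions hold in: 1982, 1993, 1999, 2010, 2021, 2027, 2038 — 7.

7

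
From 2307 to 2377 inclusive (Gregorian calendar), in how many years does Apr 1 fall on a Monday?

11

Track Apr 1's weekday year by year (advancing +1, or +2 across a Feb 29):
  2307: Mon ✓  2308: Wed (+2)  2309: Thu (+1)  2310: Fri (+1)  2311: Sat (+1)
  2312: Mon (+2) ✓  2313: Tue (+1)  2314: Wed (+1)  2315: Thu (+1)  2316: Sat (+2)
  2317: Sun (+1)  2318: Mon (+1) ✓  2319: Tue (+1)  2320: Thu (+2)  … (43 more years) …
  2364: Wed (+2)  2365: Thu (+1)  2366: Fri (+1)  2367: Sat (+1)  2368: Mon (+2) ✓
  2369: Tue (+1)  2370: Wed (+1)  2371: Thu (+1)  2372: Sat (+2)  2373: Sun (+1)
  2374: Mon (+1) ✓  2375: Tue (+1)  2376: Thu (+2)  2377: Fri (+1)
Monday years: 2307, 2312, 2318, 2329, 2335, 2340, 2346, 2357, 2363, 2368, 2374 — 11 in total.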